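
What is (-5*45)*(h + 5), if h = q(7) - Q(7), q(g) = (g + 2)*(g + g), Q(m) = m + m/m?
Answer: -27675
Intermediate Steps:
Q(m) = 1 + m (Q(m) = m + 1 = 1 + m)
q(g) = 2*g*(2 + g) (q(g) = (2 + g)*(2*g) = 2*g*(2 + g))
h = 118 (h = 2*7*(2 + 7) - (1 + 7) = 2*7*9 - 1*8 = 126 - 8 = 118)
(-5*45)*(h + 5) = (-5*45)*(118 + 5) = -225*123 = -27675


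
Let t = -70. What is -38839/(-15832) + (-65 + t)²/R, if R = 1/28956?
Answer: 8354912158039/15832 ≈ 5.2772e+8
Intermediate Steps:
R = 1/28956 ≈ 3.4535e-5
-38839/(-15832) + (-65 + t)²/R = -38839/(-15832) + (-65 - 70)²/(1/28956) = -38839*(-1/15832) + (-135)²*28956 = 38839/15832 + 18225*28956 = 38839/15832 + 527723100 = 8354912158039/15832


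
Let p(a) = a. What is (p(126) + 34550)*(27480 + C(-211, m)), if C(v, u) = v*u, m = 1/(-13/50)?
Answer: 12753486040/13 ≈ 9.8104e+8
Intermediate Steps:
m = -50/13 (m = 1/(-13*1/50) = 1/(-13/50) = -50/13 ≈ -3.8462)
C(v, u) = u*v
(p(126) + 34550)*(27480 + C(-211, m)) = (126 + 34550)*(27480 - 50/13*(-211)) = 34676*(27480 + 10550/13) = 34676*(367790/13) = 12753486040/13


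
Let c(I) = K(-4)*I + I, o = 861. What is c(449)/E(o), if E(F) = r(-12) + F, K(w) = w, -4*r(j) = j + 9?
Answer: -1796/1149 ≈ -1.5631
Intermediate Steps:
r(j) = -9/4 - j/4 (r(j) = -(j + 9)/4 = -(9 + j)/4 = -9/4 - j/4)
E(F) = 3/4 + F (E(F) = (-9/4 - 1/4*(-12)) + F = (-9/4 + 3) + F = 3/4 + F)
c(I) = -3*I (c(I) = -4*I + I = -3*I)
c(449)/E(o) = (-3*449)/(3/4 + 861) = -1347/3447/4 = -1347*4/3447 = -1796/1149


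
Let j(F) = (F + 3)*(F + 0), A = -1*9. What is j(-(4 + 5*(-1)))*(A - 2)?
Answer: -44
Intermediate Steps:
A = -9
j(F) = F*(3 + F) (j(F) = (3 + F)*F = F*(3 + F))
j(-(4 + 5*(-1)))*(A - 2) = ((-(4 + 5*(-1)))*(3 - (4 + 5*(-1))))*(-9 - 2) = ((-(4 - 5))*(3 - (4 - 5)))*(-11) = ((-1*(-1))*(3 - 1*(-1)))*(-11) = (1*(3 + 1))*(-11) = (1*4)*(-11) = 4*(-11) = -44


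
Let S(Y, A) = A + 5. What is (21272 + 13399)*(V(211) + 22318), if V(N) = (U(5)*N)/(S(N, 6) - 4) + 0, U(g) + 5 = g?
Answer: 773787378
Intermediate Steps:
S(Y, A) = 5 + A
U(g) = -5 + g
V(N) = 0 (V(N) = ((-5 + 5)*N)/((5 + 6) - 4) + 0 = (0*N)/(11 - 4) + 0 = 0/7 + 0 = (⅐)*0 + 0 = 0 + 0 = 0)
(21272 + 13399)*(V(211) + 22318) = (21272 + 13399)*(0 + 22318) = 34671*22318 = 773787378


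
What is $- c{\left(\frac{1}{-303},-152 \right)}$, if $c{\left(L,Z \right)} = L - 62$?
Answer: $\frac{18787}{303} \approx 62.003$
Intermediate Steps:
$c{\left(L,Z \right)} = -62 + L$ ($c{\left(L,Z \right)} = L - 62 = -62 + L$)
$- c{\left(\frac{1}{-303},-152 \right)} = - (-62 + \frac{1}{-303}) = - (-62 - \frac{1}{303}) = \left(-1\right) \left(- \frac{18787}{303}\right) = \frac{18787}{303}$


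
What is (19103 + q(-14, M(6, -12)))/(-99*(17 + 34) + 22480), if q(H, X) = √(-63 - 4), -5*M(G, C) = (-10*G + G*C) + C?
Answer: 19103/17431 + I*√67/17431 ≈ 1.0959 + 0.00046959*I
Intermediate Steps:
M(G, C) = 2*G - C/5 - C*G/5 (M(G, C) = -((-10*G + G*C) + C)/5 = -((-10*G + C*G) + C)/5 = -(C - 10*G + C*G)/5 = 2*G - C/5 - C*G/5)
q(H, X) = I*√67 (q(H, X) = √(-67) = I*√67)
(19103 + q(-14, M(6, -12)))/(-99*(17 + 34) + 22480) = (19103 + I*√67)/(-99*(17 + 34) + 22480) = (19103 + I*√67)/(-99*51 + 22480) = (19103 + I*√67)/(-5049 + 22480) = (19103 + I*√67)/17431 = (19103 + I*√67)*(1/17431) = 19103/17431 + I*√67/17431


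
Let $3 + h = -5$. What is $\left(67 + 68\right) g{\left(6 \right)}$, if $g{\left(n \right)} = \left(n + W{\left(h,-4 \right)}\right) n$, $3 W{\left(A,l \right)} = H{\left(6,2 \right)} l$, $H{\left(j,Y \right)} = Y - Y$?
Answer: $4860$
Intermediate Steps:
$h = -8$ ($h = -3 - 5 = -8$)
$H{\left(j,Y \right)} = 0$
$W{\left(A,l \right)} = 0$ ($W{\left(A,l \right)} = \frac{0 l}{3} = \frac{1}{3} \cdot 0 = 0$)
$g{\left(n \right)} = n^{2}$ ($g{\left(n \right)} = \left(n + 0\right) n = n n = n^{2}$)
$\left(67 + 68\right) g{\left(6 \right)} = \left(67 + 68\right) 6^{2} = 135 \cdot 36 = 4860$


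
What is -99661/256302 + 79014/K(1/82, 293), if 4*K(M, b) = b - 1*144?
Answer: 80990935423/38188998 ≈ 2120.8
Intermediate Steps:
K(M, b) = -36 + b/4 (K(M, b) = (b - 1*144)/4 = (b - 144)/4 = (-144 + b)/4 = -36 + b/4)
-99661/256302 + 79014/K(1/82, 293) = -99661/256302 + 79014/(-36 + (¼)*293) = -99661*1/256302 + 79014/(-36 + 293/4) = -99661/256302 + 79014/(149/4) = -99661/256302 + 79014*(4/149) = -99661/256302 + 316056/149 = 80990935423/38188998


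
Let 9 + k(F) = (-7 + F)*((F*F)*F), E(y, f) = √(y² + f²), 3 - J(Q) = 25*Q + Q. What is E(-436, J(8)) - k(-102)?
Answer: -115671663 + √232121 ≈ -1.1567e+8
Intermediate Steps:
J(Q) = 3 - 26*Q (J(Q) = 3 - (25*Q + Q) = 3 - 26*Q)
E(y, f) = √(f² + y²)
k(F) = -9 + F³*(-7 + F) (k(F) = -9 + (-7 + F)*((F*F)*F) = -9 + (-7 + F)*(F²*F) = -9 + (-7 + F)*F³ = -9 + F³*(-7 + F))
E(-436, J(8)) - k(-102) = √((3 - 26*8)² + (-436)²) - (-9 + (-102)⁴ - 7*(-102)³) = √((3 - 208)² + 190096) - (-9 + 108243216 - 7*(-1061208)) = √((-205)² + 190096) - (-9 + 108243216 + 7428456) = √(42025 + 190096) - 1*115671663 = √232121 - 115671663 = -115671663 + √232121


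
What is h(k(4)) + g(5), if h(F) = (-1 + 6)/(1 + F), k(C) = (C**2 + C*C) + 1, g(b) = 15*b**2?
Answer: 12755/34 ≈ 375.15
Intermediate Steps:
k(C) = 1 + 2*C**2 (k(C) = (C**2 + C**2) + 1 = 2*C**2 + 1 = 1 + 2*C**2)
h(F) = 5/(1 + F)
h(k(4)) + g(5) = 5/(1 + (1 + 2*4**2)) + 15*5**2 = 5/(1 + (1 + 2*16)) + 15*25 = 5/(1 + (1 + 32)) + 375 = 5/(1 + 33) + 375 = 5/34 + 375 = 12755/34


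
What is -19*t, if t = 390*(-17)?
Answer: 125970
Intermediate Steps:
t = -6630
-19*t = -19*(-6630) = 125970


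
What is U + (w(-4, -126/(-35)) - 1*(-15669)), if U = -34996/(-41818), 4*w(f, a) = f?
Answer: 327619710/20909 ≈ 15669.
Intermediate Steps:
w(f, a) = f/4
U = 17498/20909 (U = -34996*(-1/41818) = 17498/20909 ≈ 0.83686)
U + (w(-4, -126/(-35)) - 1*(-15669)) = 17498/20909 + ((1/4)*(-4) - 1*(-15669)) = 17498/20909 + (-1 + 15669) = 17498/20909 + 15668 = 327619710/20909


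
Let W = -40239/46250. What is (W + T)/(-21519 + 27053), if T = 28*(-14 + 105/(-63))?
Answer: -60985717/767842500 ≈ -0.079425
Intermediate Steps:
W = -40239/46250 (W = -40239*1/46250 = -40239/46250 ≈ -0.87003)
T = -1316/3 (T = 28*(-14 + 105*(-1/63)) = 28*(-14 - 5/3) = 28*(-47/3) = -1316/3 ≈ -438.67)
(W + T)/(-21519 + 27053) = (-40239/46250 - 1316/3)/(-21519 + 27053) = -60985717/138750/5534 = -60985717/138750*1/5534 = -60985717/767842500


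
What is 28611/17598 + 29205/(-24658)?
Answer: 15961704/36160957 ≈ 0.44141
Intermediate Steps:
28611/17598 + 29205/(-24658) = 28611*(1/17598) + 29205*(-1/24658) = 9537/5866 - 29205/24658 = 15961704/36160957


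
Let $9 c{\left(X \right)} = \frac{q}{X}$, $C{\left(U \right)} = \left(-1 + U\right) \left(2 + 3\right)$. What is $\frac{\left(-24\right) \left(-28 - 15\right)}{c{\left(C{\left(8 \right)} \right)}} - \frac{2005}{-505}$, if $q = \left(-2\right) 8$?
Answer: $- \frac{4103333}{202} \approx -20314.0$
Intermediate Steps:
$q = -16$
$C{\left(U \right)} = -5 + 5 U$ ($C{\left(U \right)} = \left(-1 + U\right) 5 = -5 + 5 U$)
$c{\left(X \right)} = - \frac{16}{9 X}$ ($c{\left(X \right)} = \frac{\left(-16\right) \frac{1}{X}}{9} = - \frac{16}{9 X}$)
$\frac{\left(-24\right) \left(-28 - 15\right)}{c{\left(C{\left(8 \right)} \right)}} - \frac{2005}{-505} = \frac{\left(-24\right) \left(-28 - 15\right)}{\left(- \frac{16}{9}\right) \frac{1}{-5 + 5 \cdot 8}} - \frac{2005}{-505} = \frac{\left(-24\right) \left(-43\right)}{\left(- \frac{16}{9}\right) \frac{1}{-5 + 40}} - - \frac{401}{101} = \frac{1032}{\left(- \frac{16}{9}\right) \frac{1}{35}} + \frac{401}{101} = \frac{1032}{- \frac{16}{315}} + \frac{401}{101} = 1032 \left(- \frac{315}{16}\right) + \frac{401}{101} = - \frac{40635}{2} + \frac{401}{101} = - \frac{4103333}{202}$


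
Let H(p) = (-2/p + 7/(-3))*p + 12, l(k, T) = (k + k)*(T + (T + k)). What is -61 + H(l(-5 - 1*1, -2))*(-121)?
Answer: 32609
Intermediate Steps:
l(k, T) = 2*k*(k + 2*T) (l(k, T) = (2*k)*(k + 2*T) = 2*k*(k + 2*T))
H(p) = 12 + p*(-7/3 - 2/p) (H(p) = (-2/p + 7*(-⅓))*p + 12 = (-2/p - 7/3)*p + 12 = (-7/3 - 2/p)*p + 12 = p*(-7/3 - 2/p) + 12 = 12 + p*(-7/3 - 2/p))
-61 + H(l(-5 - 1*1, -2))*(-121) = -61 + (10 - 14*(-5 - 1*1)*((-5 - 1*1) + 2*(-2))/3)*(-121) = -61 + (10 - 14*(-5 - 1)*((-5 - 1) - 4)/3)*(-121) = -61 + (10 - 14*(-6)*(-6 - 4)/3)*(-121) = -61 + (10 - 14*(-6)*(-10)/3)*(-121) = -61 + (10 - 7/3*120)*(-121) = -61 + (10 - 280)*(-121) = -61 - 270*(-121) = -61 + 32670 = 32609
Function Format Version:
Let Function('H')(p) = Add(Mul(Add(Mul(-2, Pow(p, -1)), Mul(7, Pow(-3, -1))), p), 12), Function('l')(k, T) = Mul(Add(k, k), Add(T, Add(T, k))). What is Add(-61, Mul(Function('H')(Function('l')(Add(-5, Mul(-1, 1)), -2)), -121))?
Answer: 32609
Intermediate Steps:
Function('l')(k, T) = Mul(2, k, Add(k, Mul(2, T))) (Function('l')(k, T) = Mul(Mul(2, k), Add(k, Mul(2, T))) = Mul(2, k, Add(k, Mul(2, T))))
Function('H')(p) = Add(12, Mul(p, Add(Rational(-7, 3), Mul(-2, Pow(p, -1))))) (Function('H')(p) = Add(Mul(Add(Mul(-2, Pow(p, -1)), Mul(7, Rational(-1, 3))), p), 12) = Add(Mul(Add(Mul(-2, Pow(p, -1)), Rational(-7, 3)), p), 12) = Add(Mul(Add(Rational(-7, 3), Mul(-2, Pow(p, -1))), p), 12) = Add(Mul(p, Add(Rational(-7, 3), Mul(-2, Pow(p, -1)))), 12) = Add(12, Mul(p, Add(Rational(-7, 3), Mul(-2, Pow(p, -1))))))
Add(-61, Mul(Function('H')(Function('l')(Add(-5, Mul(-1, 1)), -2)), -121)) = Add(-61, Mul(Add(10, Mul(Rational(-7, 3), Mul(2, Add(-5, Mul(-1, 1)), Add(Add(-5, Mul(-1, 1)), Mul(2, -2))))), -121)) = Add(-61, Mul(Add(10, Mul(Rational(-7, 3), Mul(2, Add(-5, -1), Add(Add(-5, -1), -4)))), -121)) = Add(-61, Mul(Add(10, Mul(Rational(-7, 3), Mul(2, -6, Add(-6, -4)))), -121)) = Add(-61, Mul(Add(10, Mul(Rational(-7, 3), Mul(2, -6, -10))), -121)) = Add(-61, Mul(Add(10, Mul(Rational(-7, 3), 120)), -121)) = Add(-61, Mul(Add(10, -280), -121)) = Add(-61, Mul(-270, -121)) = Add(-61, 32670) = 32609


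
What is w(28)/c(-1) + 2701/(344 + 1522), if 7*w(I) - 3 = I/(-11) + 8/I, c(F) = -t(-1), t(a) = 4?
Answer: 2858497/2011548 ≈ 1.4210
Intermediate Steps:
c(F) = -4 (c(F) = -1*4 = -4)
w(I) = 3/7 - I/77 + 8/(7*I) (w(I) = 3/7 + (I/(-11) + 8/I)/7 = 3/7 + (I*(-1/11) + 8/I)/7 = 3/7 + (-I/11 + 8/I)/7 = 3/7 + (8/I - I/11)/7 = 3/7 + (-I/77 + 8/(7*I)) = 3/7 - I/77 + 8/(7*I))
w(28)/c(-1) + 2701/(344 + 1522) = ((1/77)*(88 - 1*28*(-33 + 28))/28)/(-4) + 2701/(344 + 1522) = ((1/77)*(1/28)*(88 - 1*28*(-5)))*(-1/4) + 2701/1866 = ((1/77)*(1/28)*(88 + 140))*(-1/4) + 2701*(1/1866) = ((1/77)*(1/28)*228)*(-1/4) + 2701/1866 = (57/539)*(-1/4) + 2701/1866 = -57/2156 + 2701/1866 = 2858497/2011548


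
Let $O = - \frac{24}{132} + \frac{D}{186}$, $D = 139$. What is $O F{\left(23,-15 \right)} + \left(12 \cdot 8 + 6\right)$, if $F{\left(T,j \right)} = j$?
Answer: $\frac{63779}{682} \approx 93.518$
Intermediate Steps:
$O = \frac{1157}{2046}$ ($O = - \frac{24}{132} + \frac{139}{186} = \left(-24\right) \frac{1}{132} + 139 \cdot \frac{1}{186} = - \frac{2}{11} + \frac{139}{186} = \frac{1157}{2046} \approx 0.56549$)
$O F{\left(23,-15 \right)} + \left(12 \cdot 8 + 6\right) = \frac{1157}{2046} \left(-15\right) + \left(12 \cdot 8 + 6\right) = - \frac{5785}{682} + \left(96 + 6\right) = - \frac{5785}{682} + 102 = \frac{63779}{682}$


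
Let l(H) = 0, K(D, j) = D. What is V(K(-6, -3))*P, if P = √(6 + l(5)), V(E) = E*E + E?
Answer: 30*√6 ≈ 73.485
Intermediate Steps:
V(E) = E + E² (V(E) = E² + E = E + E²)
P = √6 (P = √(6 + 0) = √6 ≈ 2.4495)
V(K(-6, -3))*P = (-6*(1 - 6))*√6 = (-6*(-5))*√6 = 30*√6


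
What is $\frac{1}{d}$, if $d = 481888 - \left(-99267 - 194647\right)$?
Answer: $\frac{1}{775802} \approx 1.289 \cdot 10^{-6}$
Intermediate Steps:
$d = 775802$ ($d = 481888 - -293914 = 481888 + 293914 = 775802$)
$\frac{1}{d} = \frac{1}{775802}$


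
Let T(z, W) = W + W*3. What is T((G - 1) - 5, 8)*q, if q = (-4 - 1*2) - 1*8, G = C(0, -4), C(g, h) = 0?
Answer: -448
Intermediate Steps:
G = 0
T(z, W) = 4*W (T(z, W) = W + 3*W = 4*W)
q = -14 (q = (-4 - 2) - 8 = -6 - 8 = -14)
T((G - 1) - 5, 8)*q = (4*8)*(-14) = 32*(-14) = -448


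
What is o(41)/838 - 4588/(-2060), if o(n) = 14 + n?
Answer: 989511/431570 ≈ 2.2928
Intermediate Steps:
o(41)/838 - 4588/(-2060) = (14 + 41)/838 - 4588/(-2060) = 55*(1/838) - 4588*(-1/2060) = 55/838 + 1147/515 = 989511/431570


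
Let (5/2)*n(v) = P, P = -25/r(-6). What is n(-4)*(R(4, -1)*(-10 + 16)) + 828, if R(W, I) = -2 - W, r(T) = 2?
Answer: 1008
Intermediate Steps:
P = -25/2 ≈ -12.500
n(v) = -5 (n(v) = (⅖)*(-25/2) = -5)
n(-4)*(R(4, -1)*(-10 + 16)) + 828 = -5*(-2 - 1*4)*(-10 + 16) + 828 = -5*(-2 - 4)*6 + 828 = -(-30)*6 + 828 = -5*(-36) + 828 = 180 + 828 = 1008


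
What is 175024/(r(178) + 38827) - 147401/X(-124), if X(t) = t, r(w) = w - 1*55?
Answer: 2881485963/2414900 ≈ 1193.2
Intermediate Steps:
r(w) = -55 + w (r(w) = w - 55 = -55 + w)
175024/(r(178) + 38827) - 147401/X(-124) = 175024/((-55 + 178) + 38827) - 147401/(-124) = 175024/(123 + 38827) - 147401*(-1/124) = 175024/38950 + 147401/124 = 175024*(1/38950) + 147401/124 = 87512/19475 + 147401/124 = 2881485963/2414900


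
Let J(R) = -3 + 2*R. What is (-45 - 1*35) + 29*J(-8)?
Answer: -631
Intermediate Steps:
(-45 - 1*35) + 29*J(-8) = (-45 - 1*35) + 29*(-3 + 2*(-8)) = (-45 - 35) + 29*(-3 - 16) = -80 + 29*(-19) = -80 - 551 = -631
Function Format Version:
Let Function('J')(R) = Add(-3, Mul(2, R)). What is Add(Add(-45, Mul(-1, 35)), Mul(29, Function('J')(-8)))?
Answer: -631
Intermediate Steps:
Add(Add(-45, Mul(-1, 35)), Mul(29, Function('J')(-8))) = Add(Add(-45, Mul(-1, 35)), Mul(29, Add(-3, Mul(2, -8)))) = Add(Add(-45, -35), Mul(29, Add(-3, -16))) = Add(-80, Mul(29, -19)) = Add(-80, -551) = -631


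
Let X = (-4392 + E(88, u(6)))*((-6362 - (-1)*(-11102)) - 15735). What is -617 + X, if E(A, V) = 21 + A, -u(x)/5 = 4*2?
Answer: 142190700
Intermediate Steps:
u(x) = -40 (u(x) = -20*2 = -5*8 = -40)
X = 142191317 (X = (-4392 + (21 + 88))*((-6362 - (-1)*(-11102)) - 15735) = (-4392 + 109)*((-6362 - 1*11102) - 15735) = -4283*((-6362 - 11102) - 15735) = -4283*(-17464 - 15735) = -4283*(-33199) = 142191317)
-617 + X = -617 + 142191317 = 142190700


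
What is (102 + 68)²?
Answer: 28900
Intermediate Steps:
(102 + 68)² = 170² = 28900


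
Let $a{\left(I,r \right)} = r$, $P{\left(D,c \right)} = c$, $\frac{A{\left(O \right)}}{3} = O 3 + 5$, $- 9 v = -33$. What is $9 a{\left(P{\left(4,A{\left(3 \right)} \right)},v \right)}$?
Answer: $33$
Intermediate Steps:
$v = \frac{11}{3}$ ($v = \left(- \frac{1}{9}\right) \left(-33\right) = \frac{11}{3} \approx 3.6667$)
$A{\left(O \right)} = 15 + 9 O$ ($A{\left(O \right)} = 3 \left(O 3 + 5\right) = 3 \left(3 O + 5\right) = 3 \left(5 + 3 O\right) = 15 + 9 O$)
$9 a{\left(P{\left(4,A{\left(3 \right)} \right)},v \right)} = 9 \cdot \frac{11}{3} = 33$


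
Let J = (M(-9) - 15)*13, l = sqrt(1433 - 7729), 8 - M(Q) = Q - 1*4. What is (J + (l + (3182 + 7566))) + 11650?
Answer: 22476 + 2*I*sqrt(1574) ≈ 22476.0 + 79.347*I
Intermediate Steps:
M(Q) = 12 - Q (M(Q) = 8 - (Q - 1*4) = 8 - (Q - 4) = 8 - (-4 + Q) = 8 + (4 - Q) = 12 - Q)
l = 2*I*sqrt(1574) (l = sqrt(-6296) = 2*I*sqrt(1574) ≈ 79.347*I)
J = 78 (J = ((12 - 1*(-9)) - 15)*13 = ((12 + 9) - 15)*13 = (21 - 15)*13 = 6*13 = 78)
(J + (l + (3182 + 7566))) + 11650 = (78 + (2*I*sqrt(1574) + (3182 + 7566))) + 11650 = (78 + (2*I*sqrt(1574) + 10748)) + 11650 = (78 + (10748 + 2*I*sqrt(1574))) + 11650 = (10826 + 2*I*sqrt(1574)) + 11650 = 22476 + 2*I*sqrt(1574)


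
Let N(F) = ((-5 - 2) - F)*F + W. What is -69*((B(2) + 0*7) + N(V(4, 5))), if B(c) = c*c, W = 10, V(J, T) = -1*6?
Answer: -1380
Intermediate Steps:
V(J, T) = -6
B(c) = c²
N(F) = 10 + F*(-7 - F) (N(F) = ((-5 - 2) - F)*F + 10 = (-7 - F)*F + 10 = F*(-7 - F) + 10 = 10 + F*(-7 - F))
-69*((B(2) + 0*7) + N(V(4, 5))) = -69*((2² + 0*7) + (10 - 1*(-6)² - 7*(-6))) = -69*((4 + 0) + (10 - 1*36 + 42)) = -69*(4 + (10 - 36 + 42)) = -69*(4 + 16) = -69*20 = -1380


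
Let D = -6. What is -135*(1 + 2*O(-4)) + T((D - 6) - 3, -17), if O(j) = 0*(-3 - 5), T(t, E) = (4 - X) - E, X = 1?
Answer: -115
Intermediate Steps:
T(t, E) = 3 - E (T(t, E) = (4 - 1*1) - E = (4 - 1) - E = 3 - E)
O(j) = 0 (O(j) = 0*(-8) = 0)
-135*(1 + 2*O(-4)) + T((D - 6) - 3, -17) = -135*(1 + 2*0) + (3 - 1*(-17)) = -135*(1 + 0) + (3 + 17) = -135*1 + 20 = -135 + 20 = -115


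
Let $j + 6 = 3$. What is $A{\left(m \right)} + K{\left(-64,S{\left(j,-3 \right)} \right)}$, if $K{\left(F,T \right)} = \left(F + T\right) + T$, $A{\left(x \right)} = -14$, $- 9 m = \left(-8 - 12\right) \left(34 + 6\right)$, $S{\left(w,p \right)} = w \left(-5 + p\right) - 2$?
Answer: $-34$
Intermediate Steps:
$j = -3$ ($j = -6 + 3 = -3$)
$S{\left(w,p \right)} = -2 + w \left(-5 + p\right)$
$m = \frac{800}{9}$ ($m = - \frac{\left(-8 - 12\right) \left(34 + 6\right)}{9} = - \frac{\left(-20\right) 40}{9} = \left(- \frac{1}{9}\right) \left(-800\right) = \frac{800}{9} \approx 88.889$)
$K{\left(F,T \right)} = F + 2 T$
$A{\left(m \right)} + K{\left(-64,S{\left(j,-3 \right)} \right)} = -14 - \left(64 - 2 \left(-2 - -15 - -9\right)\right) = -14 - \left(64 - 2 \left(-2 + 15 + 9\right)\right) = -14 + \left(-64 + 2 \cdot 22\right) = -14 + \left(-64 + 44\right) = -14 - 20 = -34$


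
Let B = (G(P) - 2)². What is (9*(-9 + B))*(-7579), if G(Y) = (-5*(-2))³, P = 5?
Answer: -67937814945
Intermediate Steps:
G(Y) = 1000 (G(Y) = 10³ = 1000)
B = 996004 (B = (1000 - 2)² = 998² = 996004)
(9*(-9 + B))*(-7579) = (9*(-9 + 996004))*(-7579) = (9*995995)*(-7579) = 8963955*(-7579) = -67937814945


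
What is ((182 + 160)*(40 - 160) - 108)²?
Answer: 1693157904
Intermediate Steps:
((182 + 160)*(40 - 160) - 108)² = (342*(-120) - 108)² = (-41040 - 108)² = (-41148)² = 1693157904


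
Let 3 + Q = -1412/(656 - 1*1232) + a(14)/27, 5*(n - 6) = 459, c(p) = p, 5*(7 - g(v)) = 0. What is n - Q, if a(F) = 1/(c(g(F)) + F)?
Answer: 4461013/45360 ≈ 98.347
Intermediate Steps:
g(v) = 7 (g(v) = 7 - ⅕*0 = 7 + 0 = 7)
a(F) = 1/(7 + F)
n = 489/5 (n = 6 + (⅕)*459 = 6 + 459/5 = 489/5 ≈ 97.800)
Q = -4961/9072 (Q = -3 + (-1412/(656 - 1*1232) + 1/((7 + 14)*27)) = -3 + (-1412/(656 - 1232) + (1/27)/21) = -3 + (-1412/(-576) + (1/21)*(1/27)) = -3 + (-1412*(-1/576) + 1/567) = -3 + (353/144 + 1/567) = -3 + 22255/9072 = -4961/9072 ≈ -0.54685)
n - Q = 489/5 - 1*(-4961/9072) = 489/5 + 4961/9072 = 4461013/45360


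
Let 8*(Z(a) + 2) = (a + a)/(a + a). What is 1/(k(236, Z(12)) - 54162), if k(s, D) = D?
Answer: -8/433311 ≈ -1.8462e-5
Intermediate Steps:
Z(a) = -15/8 (Z(a) = -2 + ((a + a)/(a + a))/8 = -2 + ((2*a)/((2*a)))/8 = -2 + ((2*a)*(1/(2*a)))/8 = -2 + (⅛)*1 = -2 + ⅛ = -15/8)
1/(k(236, Z(12)) - 54162) = 1/(-15/8 - 54162) = 1/(-433311/8) = -8/433311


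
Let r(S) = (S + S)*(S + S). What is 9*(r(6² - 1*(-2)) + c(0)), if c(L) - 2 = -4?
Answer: 51966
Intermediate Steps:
r(S) = 4*S² (r(S) = (2*S)*(2*S) = 4*S²)
c(L) = -2 (c(L) = 2 - 4 = -2)
9*(r(6² - 1*(-2)) + c(0)) = 9*(4*(6² - 1*(-2))² - 2) = 9*(4*(36 + 2)² - 2) = 9*(4*38² - 2) = 9*(4*1444 - 2) = 9*(5776 - 2) = 9*5774 = 51966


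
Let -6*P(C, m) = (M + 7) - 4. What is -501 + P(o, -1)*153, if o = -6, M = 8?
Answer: -1563/2 ≈ -781.50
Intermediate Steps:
P(C, m) = -11/6 (P(C, m) = -((8 + 7) - 4)/6 = -(15 - 4)/6 = -1/6*11 = -11/6)
-501 + P(o, -1)*153 = -501 - 11/6*153 = -501 - 561/2 = -1563/2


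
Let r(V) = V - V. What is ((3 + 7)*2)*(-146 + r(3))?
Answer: -2920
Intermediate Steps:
r(V) = 0
((3 + 7)*2)*(-146 + r(3)) = ((3 + 7)*2)*(-146 + 0) = (10*2)*(-146) = 20*(-146) = -2920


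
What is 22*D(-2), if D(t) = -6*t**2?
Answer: -528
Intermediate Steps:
22*D(-2) = 22*(-6*(-2)**2) = 22*(-6*4) = 22*(-24) = -528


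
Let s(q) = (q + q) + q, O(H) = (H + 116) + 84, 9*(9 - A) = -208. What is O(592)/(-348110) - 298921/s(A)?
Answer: -156086198409/50301895 ≈ -3103.0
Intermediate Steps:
A = 289/9 (A = 9 - ⅑*(-208) = 9 + 208/9 = 289/9 ≈ 32.111)
O(H) = 200 + H (O(H) = (116 + H) + 84 = 200 + H)
s(q) = 3*q (s(q) = 2*q + q = 3*q)
O(592)/(-348110) - 298921/s(A) = (200 + 592)/(-348110) - 298921/(3*(289/9)) = 792*(-1/348110) - 298921/289/3 = -396/174055 - 298921*3/289 = -396/174055 - 896763/289 = -156086198409/50301895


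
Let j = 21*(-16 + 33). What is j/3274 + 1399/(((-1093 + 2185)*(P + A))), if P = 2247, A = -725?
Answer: 298961447/2720733288 ≈ 0.10988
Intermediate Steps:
j = 357 (j = 21*17 = 357)
j/3274 + 1399/(((-1093 + 2185)*(P + A))) = 357/3274 + 1399/(((-1093 + 2185)*(2247 - 725))) = 357*(1/3274) + 1399/((1092*1522)) = 357/3274 + 1399/1662024 = 298961447/2720733288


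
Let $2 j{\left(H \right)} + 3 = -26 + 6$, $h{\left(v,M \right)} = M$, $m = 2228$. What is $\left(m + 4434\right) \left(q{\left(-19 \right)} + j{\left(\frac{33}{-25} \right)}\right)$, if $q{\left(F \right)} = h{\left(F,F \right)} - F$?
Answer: $-76613$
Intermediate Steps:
$j{\left(H \right)} = - \frac{23}{2}$ ($j{\left(H \right)} = - \frac{3}{2} + \frac{-26 + 6}{2} = - \frac{3}{2} + \frac{1}{2} \left(-20\right) = - \frac{3}{2} - 10 = - \frac{23}{2}$)
$q{\left(F \right)} = 0$ ($q{\left(F \right)} = F - F = 0$)
$\left(m + 4434\right) \left(q{\left(-19 \right)} + j{\left(\frac{33}{-25} \right)}\right) = \left(2228 + 4434\right) \left(0 - \frac{23}{2}\right) = 6662 \left(- \frac{23}{2}\right) = -76613$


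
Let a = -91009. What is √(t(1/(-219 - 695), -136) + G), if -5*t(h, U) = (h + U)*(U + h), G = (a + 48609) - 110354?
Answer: I*√130700427189/914 ≈ 395.54*I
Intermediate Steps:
G = -152754 (G = (-91009 + 48609) - 110354 = -42400 - 110354 = -152754)
t(h, U) = -(U + h)²/5 (t(h, U) = -(h + U)*(U + h)/5 = -(U + h)*(U + h)/5 = -(U + h)²/5)
√(t(1/(-219 - 695), -136) + G) = √(-(-136 + 1/(-219 - 695))²/5 - 152754) = √(-(-136 + 1/(-914))²/5 - 152754) = √(-(-136 - 1/914)²/5 - 152754) = √(-(-124305/914)²/5 - 152754) = √(-⅕*15451733025/835396 - 152754) = √(-3090346605/835396 - 152754) = √(-130700427189/835396) = I*√130700427189/914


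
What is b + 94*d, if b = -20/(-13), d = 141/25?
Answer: 172802/325 ≈ 531.70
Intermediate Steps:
d = 141/25 (d = 141*(1/25) = 141/25 ≈ 5.6400)
b = 20/13 (b = -20*(-1/13) = 20/13 ≈ 1.5385)
b + 94*d = 20/13 + 94*(141/25) = 20/13 + 13254/25 = 172802/325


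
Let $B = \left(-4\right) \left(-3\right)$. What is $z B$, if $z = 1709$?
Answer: $20508$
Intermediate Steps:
$B = 12$
$z B = 1709 \cdot 12 = 20508$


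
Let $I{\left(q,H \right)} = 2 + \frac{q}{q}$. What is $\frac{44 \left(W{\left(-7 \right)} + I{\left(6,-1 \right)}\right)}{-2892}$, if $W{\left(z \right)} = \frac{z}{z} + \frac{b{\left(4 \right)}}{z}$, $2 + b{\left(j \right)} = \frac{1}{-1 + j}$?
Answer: $- \frac{979}{15183} \approx -0.06448$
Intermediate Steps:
$b{\left(j \right)} = -2 + \frac{1}{-1 + j}$
$I{\left(q,H \right)} = 3$ ($I{\left(q,H \right)} = 2 + 1 = 3$)
$W{\left(z \right)} = 1 - \frac{5}{3 z}$ ($W{\left(z \right)} = \frac{z}{z} + \frac{\frac{1}{-1 + 4} \left(3 - 8\right)}{z} = 1 + \frac{\frac{1}{3} \left(3 - 8\right)}{z} = 1 + \frac{\frac{1}{3} \left(-5\right)}{z} = 1 - \frac{5}{3 z}$)
$\frac{44 \left(W{\left(-7 \right)} + I{\left(6,-1 \right)}\right)}{-2892} = \frac{44 \left(\frac{- \frac{5}{3} - 7}{-7} + 3\right)}{-2892} = 44 \left(\left(- \frac{1}{7}\right) \left(- \frac{26}{3}\right) + 3\right) \left(- \frac{1}{2892}\right) = 44 \left(\frac{26}{21} + 3\right) \left(- \frac{1}{2892}\right) = 44 \cdot \frac{89}{21} \left(- \frac{1}{2892}\right) = \frac{3916}{21} \left(- \frac{1}{2892}\right) = - \frac{979}{15183}$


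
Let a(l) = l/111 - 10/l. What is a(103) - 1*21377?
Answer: -244393742/11433 ≈ -21376.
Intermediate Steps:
a(l) = -10/l + l/111 (a(l) = l*(1/111) - 10/l = l/111 - 10/l = -10/l + l/111)
a(103) - 1*21377 = (-10/103 + (1/111)*103) - 1*21377 = (-10*1/103 + 103/111) - 21377 = (-10/103 + 103/111) - 21377 = 9499/11433 - 21377 = -244393742/11433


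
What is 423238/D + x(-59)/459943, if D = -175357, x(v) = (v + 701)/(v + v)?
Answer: -11485312260203/4758599254409 ≈ -2.4136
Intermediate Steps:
x(v) = (701 + v)/(2*v) (x(v) = (701 + v)/((2*v)) = (701 + v)*(1/(2*v)) = (701 + v)/(2*v))
423238/D + x(-59)/459943 = 423238/(-175357) + ((1/2)*(701 - 59)/(-59))/459943 = 423238*(-1/175357) + ((1/2)*(-1/59)*642)*(1/459943) = -423238/175357 - 321/59*1/459943 = -423238/175357 - 321/27136637 = -11485312260203/4758599254409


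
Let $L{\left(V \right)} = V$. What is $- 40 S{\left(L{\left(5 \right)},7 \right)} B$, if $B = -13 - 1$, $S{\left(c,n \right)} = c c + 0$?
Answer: $14000$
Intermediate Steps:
$S{\left(c,n \right)} = c^{2}$ ($S{\left(c,n \right)} = c^{2} + 0 = c^{2}$)
$B = -14$
$- 40 S{\left(L{\left(5 \right)},7 \right)} B = - 40 \cdot 5^{2} \left(-14\right) = \left(-40\right) 25 \left(-14\right) = \left(-1000\right) \left(-14\right) = 14000$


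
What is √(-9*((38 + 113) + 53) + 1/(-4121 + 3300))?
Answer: I*√1237540097/821 ≈ 42.849*I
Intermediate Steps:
√(-9*((38 + 113) + 53) + 1/(-4121 + 3300)) = √(-9*(151 + 53) + 1/(-821)) = √(-9*204 - 1/821) = √(-1836 - 1/821) = √(-1507357/821) = I*√1237540097/821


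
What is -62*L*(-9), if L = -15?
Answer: -8370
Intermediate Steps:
-62*L*(-9) = -62*(-15)*(-9) = 930*(-9) = -8370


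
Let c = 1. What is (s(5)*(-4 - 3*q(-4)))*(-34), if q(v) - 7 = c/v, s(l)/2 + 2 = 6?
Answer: 6596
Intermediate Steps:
s(l) = 8 (s(l) = -4 + 2*6 = -4 + 12 = 8)
q(v) = 7 + 1/v
(s(5)*(-4 - 3*q(-4)))*(-34) = (8*(-4 - 3*(7 + 1/(-4))))*(-34) = (8*(-4 - 3*(7 - ¼)))*(-34) = (8*(-4 - 3*27/4))*(-34) = (8*(-4 - 81/4))*(-34) = (8*(-97/4))*(-34) = -194*(-34) = 6596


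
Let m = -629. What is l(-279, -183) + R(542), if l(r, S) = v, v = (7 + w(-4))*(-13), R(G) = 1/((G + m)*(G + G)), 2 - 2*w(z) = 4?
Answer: -7356025/94308 ≈ -78.000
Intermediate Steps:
w(z) = -1 (w(z) = 1 - ½*4 = 1 - 2 = -1)
R(G) = 1/(2*G*(-629 + G)) (R(G) = 1/((G - 629)*(G + G)) = 1/((-629 + G)*(2*G)) = 1/(2*G*(-629 + G)))
v = -78 (v = (7 - 1)*(-13) = 6*(-13) = -78)
l(r, S) = -78
l(-279, -183) + R(542) = -78 + (½)/(542*(-629 + 542)) = -78 + (½)*(1/542)/(-87) = -78 + (½)*(1/542)*(-1/87) = -78 - 1/94308 = -7356025/94308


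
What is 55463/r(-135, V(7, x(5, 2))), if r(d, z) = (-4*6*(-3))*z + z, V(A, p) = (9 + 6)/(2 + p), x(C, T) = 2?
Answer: 221852/1095 ≈ 202.60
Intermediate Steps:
V(A, p) = 15/(2 + p)
r(d, z) = 73*z (r(d, z) = (-24*(-3))*z + z = 72*z + z = 73*z)
55463/r(-135, V(7, x(5, 2))) = 55463/((73*(15/(2 + 2)))) = 55463/((73*(15/4))) = 55463/(1095/4) = 55463*(4/1095) = 221852/1095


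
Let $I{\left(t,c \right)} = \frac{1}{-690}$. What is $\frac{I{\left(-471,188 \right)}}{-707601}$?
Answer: $\frac{1}{488244690} \approx 2.0482 \cdot 10^{-9}$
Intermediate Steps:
$I{\left(t,c \right)} = - \frac{1}{690}$
$\frac{I{\left(-471,188 \right)}}{-707601} = - \frac{1}{690 \left(-707601\right)} = \left(- \frac{1}{690}\right) \left(- \frac{1}{707601}\right) = \frac{1}{488244690}$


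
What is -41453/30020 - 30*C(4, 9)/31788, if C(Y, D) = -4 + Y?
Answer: -41453/30020 ≈ -1.3808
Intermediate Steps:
-41453/30020 - 30*C(4, 9)/31788 = -41453/30020 - 30*(-4 + 4)/31788 = -41453*1/30020 - 30*0*(1/31788) = -41453/30020 + 0*(1/31788) = -41453/30020 + 0 = -41453/30020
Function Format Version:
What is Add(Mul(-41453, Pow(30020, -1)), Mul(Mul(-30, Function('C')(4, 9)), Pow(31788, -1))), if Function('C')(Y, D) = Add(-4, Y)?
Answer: Rational(-41453, 30020) ≈ -1.3808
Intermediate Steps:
Add(Mul(-41453, Pow(30020, -1)), Mul(Mul(-30, Function('C')(4, 9)), Pow(31788, -1))) = Add(Mul(-41453, Pow(30020, -1)), Mul(Mul(-30, Add(-4, 4)), Pow(31788, -1))) = Add(Mul(-41453, Rational(1, 30020)), Mul(Mul(-30, 0), Rational(1, 31788))) = Add(Rational(-41453, 30020), Mul(0, Rational(1, 31788))) = Add(Rational(-41453, 30020), 0) = Rational(-41453, 30020)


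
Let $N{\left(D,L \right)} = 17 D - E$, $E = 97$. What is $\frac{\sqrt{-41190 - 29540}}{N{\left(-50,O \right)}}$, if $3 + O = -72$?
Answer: $- \frac{i \sqrt{70730}}{947} \approx - 0.28084 i$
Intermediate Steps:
$O = -75$ ($O = -3 - 72 = -75$)
$N{\left(D,L \right)} = -97 + 17 D$ ($N{\left(D,L \right)} = 17 D - 97 = -97 + 17 D$)
$\frac{\sqrt{-41190 - 29540}}{N{\left(-50,O \right)}} = \frac{\sqrt{-41190 - 29540}}{-97 + 17 \left(-50\right)} = \frac{\sqrt{-70730}}{-97 - 850} = \frac{i \sqrt{70730}}{-947} = i \sqrt{70730} \left(- \frac{1}{947}\right) = - \frac{i \sqrt{70730}}{947}$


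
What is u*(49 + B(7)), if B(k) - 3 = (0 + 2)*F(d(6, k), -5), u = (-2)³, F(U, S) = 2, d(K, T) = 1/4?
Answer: -448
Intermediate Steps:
d(K, T) = ¼
u = -8
B(k) = 7 (B(k) = 3 + (0 + 2)*2 = 3 + 2*2 = 3 + 4 = 7)
u*(49 + B(7)) = -8*(49 + 7) = -8*56 = -448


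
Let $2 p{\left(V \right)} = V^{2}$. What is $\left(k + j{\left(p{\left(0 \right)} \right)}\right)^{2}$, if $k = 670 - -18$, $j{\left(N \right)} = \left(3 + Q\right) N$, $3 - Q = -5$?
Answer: $473344$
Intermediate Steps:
$Q = 8$ ($Q = 3 - -5 = 3 + 5 = 8$)
$p{\left(V \right)} = \frac{V^{2}}{2}$
$j{\left(N \right)} = 11 N$ ($j{\left(N \right)} = \left(3 + 8\right) N = 11 N$)
$k = 688$ ($k = 670 + 18 = 688$)
$\left(k + j{\left(p{\left(0 \right)} \right)}\right)^{2} = \left(688 + 11 \frac{0^{2}}{2}\right)^{2} = \left(688 + 11 \cdot \frac{1}{2} \cdot 0\right)^{2} = \left(688 + 11 \cdot 0\right)^{2} = \left(688 + 0\right)^{2} = 688^{2} = 473344$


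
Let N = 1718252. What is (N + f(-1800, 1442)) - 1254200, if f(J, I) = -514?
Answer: 463538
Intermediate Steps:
(N + f(-1800, 1442)) - 1254200 = (1718252 - 514) - 1254200 = 1717738 - 1254200 = 463538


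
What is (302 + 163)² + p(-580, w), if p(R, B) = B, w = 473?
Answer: 216698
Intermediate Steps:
(302 + 163)² + p(-580, w) = (302 + 163)² + 473 = 465² + 473 = 216225 + 473 = 216698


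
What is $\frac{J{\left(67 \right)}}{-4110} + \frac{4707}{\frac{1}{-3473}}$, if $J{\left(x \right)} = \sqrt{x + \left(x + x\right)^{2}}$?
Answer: $-16347411 - \frac{\sqrt{18023}}{4110} \approx -1.6347 \cdot 10^{7}$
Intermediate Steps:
$J{\left(x \right)} = \sqrt{x + 4 x^{2}}$ ($J{\left(x \right)} = \sqrt{x + \left(2 x\right)^{2}} = \sqrt{x + 4 x^{2}}$)
$\frac{J{\left(67 \right)}}{-4110} + \frac{4707}{\frac{1}{-3473}} = \frac{\sqrt{67 \left(1 + 4 \cdot 67\right)}}{-4110} + \frac{4707}{\frac{1}{-3473}} = \sqrt{67 \left(1 + 268\right)} \left(- \frac{1}{4110}\right) + \frac{4707}{- \frac{1}{3473}} = \sqrt{67 \cdot 269} \left(- \frac{1}{4110}\right) + 4707 \left(-3473\right) = \sqrt{18023} \left(- \frac{1}{4110}\right) - 16347411 = - \frac{\sqrt{18023}}{4110} - 16347411 = -16347411 - \frac{\sqrt{18023}}{4110}$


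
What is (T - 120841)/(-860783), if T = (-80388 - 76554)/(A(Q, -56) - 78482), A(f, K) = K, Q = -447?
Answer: 4745226758/33802087627 ≈ 0.14038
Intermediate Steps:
T = 78471/39269 (T = (-80388 - 76554)/(-56 - 78482) = -156942/(-78538) = -156942*(-1/78538) = 78471/39269 ≈ 1.9983)
(T - 120841)/(-860783) = (78471/39269 - 120841)/(-860783) = -4745226758/39269*(-1/860783) = 4745226758/33802087627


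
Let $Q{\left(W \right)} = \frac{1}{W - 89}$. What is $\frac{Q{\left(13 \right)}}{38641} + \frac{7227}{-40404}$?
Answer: $- \frac{884320289}{4943961386} \approx -0.17887$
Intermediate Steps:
$Q{\left(W \right)} = \frac{1}{-89 + W}$
$\frac{Q{\left(13 \right)}}{38641} + \frac{7227}{-40404} = \frac{1}{\left(-89 + 13\right) 38641} + \frac{7227}{-40404} = \frac{1}{-76} \cdot \frac{1}{38641} + 7227 \left(- \frac{1}{40404}\right) = \left(- \frac{1}{76}\right) \frac{1}{38641} - \frac{2409}{13468} = - \frac{1}{2936716} - \frac{2409}{13468} = - \frac{884320289}{4943961386}$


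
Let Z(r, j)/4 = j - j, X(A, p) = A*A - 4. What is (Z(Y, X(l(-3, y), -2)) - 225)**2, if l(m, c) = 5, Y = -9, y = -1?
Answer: 50625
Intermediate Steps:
X(A, p) = -4 + A**2 (X(A, p) = A**2 - 4 = -4 + A**2)
Z(r, j) = 0 (Z(r, j) = 4*(j - j) = 4*0 = 0)
(Z(Y, X(l(-3, y), -2)) - 225)**2 = (0 - 225)**2 = (-225)**2 = 50625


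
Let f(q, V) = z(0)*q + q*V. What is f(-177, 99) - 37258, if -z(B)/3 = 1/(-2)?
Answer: -110093/2 ≈ -55047.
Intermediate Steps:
z(B) = 3/2 (z(B) = -3/(-2) = -3*(-½) = 3/2)
f(q, V) = 3*q/2 + V*q (f(q, V) = 3*q/2 + q*V = 3*q/2 + V*q)
f(-177, 99) - 37258 = (½)*(-177)*(3 + 2*99) - 37258 = (½)*(-177)*(3 + 198) - 37258 = (½)*(-177)*201 - 37258 = -35577/2 - 37258 = -110093/2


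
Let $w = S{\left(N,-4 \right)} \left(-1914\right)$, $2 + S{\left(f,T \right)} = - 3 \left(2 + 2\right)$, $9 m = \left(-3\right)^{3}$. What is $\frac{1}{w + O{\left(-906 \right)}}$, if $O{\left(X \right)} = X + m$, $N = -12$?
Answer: $\frac{1}{25887} \approx 3.8629 \cdot 10^{-5}$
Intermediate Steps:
$m = -3$ ($m = \frac{\left(-3\right)^{3}}{9} = \frac{1}{9} \left(-27\right) = -3$)
$S{\left(f,T \right)} = -14$ ($S{\left(f,T \right)} = -2 - 3 \left(2 + 2\right) = -2 - 12 = -14$)
$O{\left(X \right)} = -3 + X$ ($O{\left(X \right)} = X - 3 = -3 + X$)
$w = 26796$ ($w = \left(-14\right) \left(-1914\right) = 26796$)
$\frac{1}{w + O{\left(-906 \right)}} = \frac{1}{26796 - 909} = \frac{1}{25887}$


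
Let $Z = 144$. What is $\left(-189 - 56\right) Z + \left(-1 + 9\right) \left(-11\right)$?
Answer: $-35368$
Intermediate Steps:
$\left(-189 - 56\right) Z + \left(-1 + 9\right) \left(-11\right) = \left(-189 - 56\right) 144 + \left(-1 + 9\right) \left(-11\right) = \left(-245\right) 144 + 8 \left(-11\right) = -35280 - 88 = -35368$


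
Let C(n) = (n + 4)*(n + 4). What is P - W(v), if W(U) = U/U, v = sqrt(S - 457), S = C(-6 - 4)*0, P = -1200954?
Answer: -1200955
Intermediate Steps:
C(n) = (4 + n)**2 (C(n) = (4 + n)*(4 + n) = (4 + n)**2)
S = 0 (S = (4 + (-6 - 4))**2*0 = (4 - 10)**2*0 = (-6)**2*0 = 36*0 = 0)
v = I*sqrt(457) (v = sqrt(0 - 457) = sqrt(-457) = I*sqrt(457) ≈ 21.378*I)
W(U) = 1
P - W(v) = -1200954 - 1*1 = -1200954 - 1 = -1200955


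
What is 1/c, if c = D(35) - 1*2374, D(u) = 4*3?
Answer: -1/2362 ≈ -0.00042337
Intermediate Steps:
D(u) = 12
c = -2362 (c = 12 - 1*2374 = 12 - 2374 = -2362)
1/c = 1/(-2362) = -1/2362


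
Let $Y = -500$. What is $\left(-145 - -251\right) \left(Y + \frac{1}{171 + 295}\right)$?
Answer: $- \frac{12348947}{233} \approx -53000.0$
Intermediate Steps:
$\left(-145 - -251\right) \left(Y + \frac{1}{171 + 295}\right) = \left(-145 - -251\right) \left(-500 + \frac{1}{171 + 295}\right) = \left(-145 + 251\right) \left(-500 + \frac{1}{466}\right) = 106 \left(-500 + \frac{1}{466}\right) = 106 \left(- \frac{232999}{466}\right) = - \frac{12348947}{233}$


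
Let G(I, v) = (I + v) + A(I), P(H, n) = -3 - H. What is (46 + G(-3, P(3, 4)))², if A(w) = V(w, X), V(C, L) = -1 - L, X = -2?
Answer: 1444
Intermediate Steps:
A(w) = 1 (A(w) = -1 - 1*(-2) = -1 + 2 = 1)
G(I, v) = 1 + I + v (G(I, v) = (I + v) + 1 = 1 + I + v)
(46 + G(-3, P(3, 4)))² = (46 + (1 - 3 + (-3 - 1*3)))² = (46 + (1 - 3 + (-3 - 3)))² = (46 + (1 - 3 - 6))² = (46 - 8)² = 38² = 1444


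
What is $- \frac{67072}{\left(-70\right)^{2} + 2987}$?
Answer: $- \frac{67072}{7887} \approx -8.5041$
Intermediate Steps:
$- \frac{67072}{\left(-70\right)^{2} + 2987} = - \frac{67072}{4900 + 2987} = - \frac{67072}{7887}$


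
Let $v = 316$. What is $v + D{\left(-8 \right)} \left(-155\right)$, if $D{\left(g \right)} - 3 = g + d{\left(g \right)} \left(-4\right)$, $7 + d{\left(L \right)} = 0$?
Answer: $-3249$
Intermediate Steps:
$d{\left(L \right)} = -7$ ($d{\left(L \right)} = -7 + 0 = -7$)
$D{\left(g \right)} = 31 + g$ ($D{\left(g \right)} = 3 + \left(g - -28\right) = 3 + \left(g + 28\right) = 3 + \left(28 + g\right) = 31 + g$)
$v + D{\left(-8 \right)} \left(-155\right) = 316 + \left(31 - 8\right) \left(-155\right) = 316 + 23 \left(-155\right) = 316 - 3565 = -3249$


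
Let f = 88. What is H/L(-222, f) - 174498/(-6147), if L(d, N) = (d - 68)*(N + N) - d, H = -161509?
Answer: 3286811729/104126082 ≈ 31.566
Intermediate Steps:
L(d, N) = -d + 2*N*(-68 + d) (L(d, N) = (-68 + d)*(2*N) - d = 2*N*(-68 + d) - d = -d + 2*N*(-68 + d))
H/L(-222, f) - 174498/(-6147) = -161509/(-1*(-222) - 136*88 + 2*88*(-222)) - 174498/(-6147) = -161509/(222 - 11968 - 39072) - 174498*(-1/6147) = -161509/(-50818) + 58166/2049 = -161509*(-1/50818) + 58166/2049 = 161509/50818 + 58166/2049 = 3286811729/104126082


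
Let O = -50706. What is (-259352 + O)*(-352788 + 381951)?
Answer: -9042221454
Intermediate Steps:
(-259352 + O)*(-352788 + 381951) = (-259352 - 50706)*(-352788 + 381951) = -310058*29163 = -9042221454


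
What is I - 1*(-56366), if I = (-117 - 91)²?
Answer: 99630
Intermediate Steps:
I = 43264 (I = (-208)² = 43264)
I - 1*(-56366) = 43264 - 1*(-56366) = 43264 + 56366 = 99630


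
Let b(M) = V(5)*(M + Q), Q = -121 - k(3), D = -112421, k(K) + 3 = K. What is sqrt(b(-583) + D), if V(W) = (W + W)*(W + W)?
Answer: I*sqrt(182821) ≈ 427.58*I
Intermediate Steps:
k(K) = -3 + K
Q = -121 (Q = -121 - (-3 + 3) = -121 - 1*0 = -121 + 0 = -121)
V(W) = 4*W**2 (V(W) = (2*W)*(2*W) = 4*W**2)
b(M) = -12100 + 100*M (b(M) = (4*5**2)*(M - 121) = (4*25)*(-121 + M) = 100*(-121 + M) = -12100 + 100*M)
sqrt(b(-583) + D) = sqrt((-12100 + 100*(-583)) - 112421) = sqrt((-12100 - 58300) - 112421) = sqrt(-70400 - 112421) = sqrt(-182821) = I*sqrt(182821)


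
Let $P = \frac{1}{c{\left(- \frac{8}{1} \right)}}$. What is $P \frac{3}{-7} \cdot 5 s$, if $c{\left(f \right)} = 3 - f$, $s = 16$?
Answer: $- \frac{240}{77} \approx -3.1169$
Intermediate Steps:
$P = \frac{1}{11}$ ($P = \frac{1}{3 - - \frac{8}{1}} = \frac{1}{3 - \left(-8\right) 1} = \frac{1}{3 - -8} = \frac{1}{3 + 8} = \frac{1}{11} \approx 0.090909$)
$P \frac{3}{-7} \cdot 5 s = \frac{\frac{3}{-7} \cdot 5}{11} \cdot 16 = \frac{3 \left(- \frac{1}{7}\right) 5}{11} \cdot 16 = \frac{\left(- \frac{3}{7}\right) 5}{11} \cdot 16 = \frac{1}{11} \left(- \frac{15}{7}\right) 16 = \left(- \frac{15}{77}\right) 16 = - \frac{240}{77}$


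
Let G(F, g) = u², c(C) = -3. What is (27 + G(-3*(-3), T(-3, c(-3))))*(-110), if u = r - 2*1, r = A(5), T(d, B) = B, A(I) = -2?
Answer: -4730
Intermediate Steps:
r = -2
u = -4 (u = -2 - 2*1 = -2 - 2 = -4)
G(F, g) = 16 (G(F, g) = (-4)² = 16)
(27 + G(-3*(-3), T(-3, c(-3))))*(-110) = (27 + 16)*(-110) = 43*(-110) = -4730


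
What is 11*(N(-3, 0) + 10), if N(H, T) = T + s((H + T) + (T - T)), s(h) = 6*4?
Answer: 374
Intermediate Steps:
s(h) = 24
N(H, T) = 24 + T (N(H, T) = T + 24 = 24 + T)
11*(N(-3, 0) + 10) = 11*((24 + 0) + 10) = 11*(24 + 10) = 11*34 = 374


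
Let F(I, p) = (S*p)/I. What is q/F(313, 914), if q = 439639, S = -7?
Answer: -137607007/6398 ≈ -21508.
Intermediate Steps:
F(I, p) = -7*p/I (F(I, p) = (-7*p)/I = -7*p/I)
q/F(313, 914) = 439639/((-7*914/313)) = 439639/((-7*914*1/313)) = 439639/(-6398/313) = 439639*(-313/6398) = -137607007/6398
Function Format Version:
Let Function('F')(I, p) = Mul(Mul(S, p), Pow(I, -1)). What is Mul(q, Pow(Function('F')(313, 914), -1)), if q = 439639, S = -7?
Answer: Rational(-137607007, 6398) ≈ -21508.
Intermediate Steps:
Function('F')(I, p) = Mul(-7, p, Pow(I, -1)) (Function('F')(I, p) = Mul(Mul(-7, p), Pow(I, -1)) = Mul(-7, p, Pow(I, -1)))
Mul(q, Pow(Function('F')(313, 914), -1)) = Mul(439639, Pow(Mul(-7, 914, Pow(313, -1)), -1)) = Mul(439639, Pow(Mul(-7, 914, Rational(1, 313)), -1)) = Mul(439639, Pow(Rational(-6398, 313), -1)) = Mul(439639, Rational(-313, 6398)) = Rational(-137607007, 6398)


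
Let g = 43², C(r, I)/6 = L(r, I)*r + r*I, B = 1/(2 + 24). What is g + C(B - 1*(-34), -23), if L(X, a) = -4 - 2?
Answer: -52958/13 ≈ -4073.7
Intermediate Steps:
L(X, a) = -6
B = 1/26 ≈ 0.038462
C(r, I) = -36*r + 6*I*r (C(r, I) = 6*(-6*r + r*I) = 6*(-6*r + I*r) = -36*r + 6*I*r)
g = 1849
g + C(B - 1*(-34), -23) = 1849 + 6*(1/26 - 1*(-34))*(-6 - 23) = 1849 + 6*(1/26 + 34)*(-29) = 1849 + 6*(885/26)*(-29) = 1849 - 76995/13 = -52958/13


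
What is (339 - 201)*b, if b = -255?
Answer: -35190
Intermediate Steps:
(339 - 201)*b = (339 - 201)*(-255) = 138*(-255) = -35190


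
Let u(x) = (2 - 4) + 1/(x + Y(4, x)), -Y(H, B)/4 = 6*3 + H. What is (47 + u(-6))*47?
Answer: 4229/2 ≈ 2114.5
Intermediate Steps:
Y(H, B) = -72 - 4*H (Y(H, B) = -4*(6*3 + H) = -4*(18 + H) = -72 - 4*H)
u(x) = -2 + 1/(-88 + x) (u(x) = (2 - 4) + 1/(x + (-72 - 4*4)) = -2 + 1/(x + (-72 - 16)) = -2 + 1/(x - 88) = -2 + 1/(-88 + x))
(47 + u(-6))*47 = (47 + (177 - 2*(-6))/(-88 - 6))*47 = (47 + (177 + 12)/(-94))*47 = (47 - 1/94*189)*47 = (47 - 189/94)*47 = (4229/94)*47 = 4229/2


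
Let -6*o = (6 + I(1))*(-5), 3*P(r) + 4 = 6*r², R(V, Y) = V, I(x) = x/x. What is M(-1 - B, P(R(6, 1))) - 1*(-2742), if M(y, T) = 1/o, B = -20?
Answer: 95976/35 ≈ 2742.2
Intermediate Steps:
I(x) = 1
P(r) = -4/3 + 2*r² (P(r) = -4/3 + (6*r²)/3 = -4/3 + 2*r²)
o = 35/6 (o = -(6 + 1)*(-5)/6 = -7*(-5)/6 = -⅙*(-35) = 35/6 ≈ 5.8333)
M(y, T) = 6/35 (M(y, T) = 1/(35/6) = 6/35)
M(-1 - B, P(R(6, 1))) - 1*(-2742) = 6/35 - 1*(-2742) = 6/35 + 2742 = 95976/35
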